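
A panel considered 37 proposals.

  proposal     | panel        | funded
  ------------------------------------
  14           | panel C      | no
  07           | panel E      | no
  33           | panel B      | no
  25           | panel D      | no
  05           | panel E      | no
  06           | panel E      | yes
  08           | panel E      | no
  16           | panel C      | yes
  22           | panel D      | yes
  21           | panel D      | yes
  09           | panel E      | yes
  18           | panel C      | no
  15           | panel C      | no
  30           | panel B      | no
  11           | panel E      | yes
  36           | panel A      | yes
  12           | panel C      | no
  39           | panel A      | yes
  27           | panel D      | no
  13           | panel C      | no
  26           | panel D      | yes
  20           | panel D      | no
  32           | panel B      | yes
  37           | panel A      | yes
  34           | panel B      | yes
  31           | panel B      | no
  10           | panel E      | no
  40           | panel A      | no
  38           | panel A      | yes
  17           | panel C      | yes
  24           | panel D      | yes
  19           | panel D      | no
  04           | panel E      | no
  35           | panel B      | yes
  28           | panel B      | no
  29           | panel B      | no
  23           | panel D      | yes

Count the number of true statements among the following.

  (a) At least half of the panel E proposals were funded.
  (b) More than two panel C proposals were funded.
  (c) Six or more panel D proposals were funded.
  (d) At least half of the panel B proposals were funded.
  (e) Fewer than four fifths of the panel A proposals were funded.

(a) panel E: |A| = 8, |A ∩ B| = 3; needs |A ∩ B| ≥ |A ∖ B| — false.
(b) panel C: |A| = 7, |A ∩ B| = 2; needs |A ∩ B| > 2 — false.
(c) panel D: |A| = 9, |A ∩ B| = 5; needs |A ∩ B| ≥ 6 — false.
(d) panel B: |A| = 8, |A ∩ B| = 3; needs |A ∩ B| ≥ |A ∖ B| — false.
(e) panel A: |A| = 5, |A ∩ B| = 4; needs |A ∩ B| / |A| < 4/5 — false.

0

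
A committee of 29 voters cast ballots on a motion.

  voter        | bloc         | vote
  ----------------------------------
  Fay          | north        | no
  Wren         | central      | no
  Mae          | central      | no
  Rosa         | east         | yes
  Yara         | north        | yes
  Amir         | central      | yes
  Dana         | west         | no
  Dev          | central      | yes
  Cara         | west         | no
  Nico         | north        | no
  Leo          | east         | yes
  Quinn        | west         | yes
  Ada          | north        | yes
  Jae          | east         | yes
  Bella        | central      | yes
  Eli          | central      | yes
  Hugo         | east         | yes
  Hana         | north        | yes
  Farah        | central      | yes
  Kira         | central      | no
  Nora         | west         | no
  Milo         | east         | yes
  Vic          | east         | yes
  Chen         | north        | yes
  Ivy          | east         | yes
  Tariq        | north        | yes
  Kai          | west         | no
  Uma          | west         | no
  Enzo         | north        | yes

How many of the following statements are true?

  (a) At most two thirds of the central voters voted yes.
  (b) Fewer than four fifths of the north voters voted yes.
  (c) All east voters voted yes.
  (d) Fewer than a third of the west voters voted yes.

4

(a) central: |A| = 8, |A ∩ B| = 5; needs |A ∩ B| / |A| ≤ 2/3 — true.
(b) north: |A| = 8, |A ∩ B| = 6; needs |A ∩ B| / |A| < 4/5 — true.
(c) east: |A| = 7, |A ∩ B| = 7; needs A ⊆ B, i.e. every element of A is in B (|A ∖ B| = 0) — true.
(d) west: |A| = 6, |A ∩ B| = 1; needs |A ∩ B| / |A| < 1/3 — true.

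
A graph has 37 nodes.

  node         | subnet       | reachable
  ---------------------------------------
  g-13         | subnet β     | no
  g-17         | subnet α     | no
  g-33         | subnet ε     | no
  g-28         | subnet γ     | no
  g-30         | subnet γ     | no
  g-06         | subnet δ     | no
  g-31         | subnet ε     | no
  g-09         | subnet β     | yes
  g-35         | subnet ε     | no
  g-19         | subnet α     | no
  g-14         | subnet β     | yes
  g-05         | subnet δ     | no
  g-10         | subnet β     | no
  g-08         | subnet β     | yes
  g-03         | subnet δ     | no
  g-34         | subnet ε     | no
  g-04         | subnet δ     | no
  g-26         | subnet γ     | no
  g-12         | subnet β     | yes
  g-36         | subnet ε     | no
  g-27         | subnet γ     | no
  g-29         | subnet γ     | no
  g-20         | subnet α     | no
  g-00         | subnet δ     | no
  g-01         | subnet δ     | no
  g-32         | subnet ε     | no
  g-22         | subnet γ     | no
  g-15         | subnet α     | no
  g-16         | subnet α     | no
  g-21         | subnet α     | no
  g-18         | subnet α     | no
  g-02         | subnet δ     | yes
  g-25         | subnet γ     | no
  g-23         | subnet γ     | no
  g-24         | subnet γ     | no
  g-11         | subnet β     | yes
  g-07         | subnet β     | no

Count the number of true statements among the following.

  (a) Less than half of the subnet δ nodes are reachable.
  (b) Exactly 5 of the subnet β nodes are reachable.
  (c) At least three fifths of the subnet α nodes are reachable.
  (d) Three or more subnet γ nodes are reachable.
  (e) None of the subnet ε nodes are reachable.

3

(a) subnet δ: |A| = 7, |A ∩ B| = 1; needs |A ∩ B| < |A ∖ B| — true.
(b) subnet β: |A| = 8, |A ∩ B| = 5; needs |A ∩ B| = 5 — true.
(c) subnet α: |A| = 7, |A ∩ B| = 0; needs |A ∩ B| / |A| ≥ 3/5 — false.
(d) subnet γ: |A| = 9, |A ∩ B| = 0; needs |A ∩ B| ≥ 3 — false.
(e) subnet ε: |A| = 6, |A ∩ B| = 0; needs A ∩ B = ∅ (|A ∩ B| = 0) — true.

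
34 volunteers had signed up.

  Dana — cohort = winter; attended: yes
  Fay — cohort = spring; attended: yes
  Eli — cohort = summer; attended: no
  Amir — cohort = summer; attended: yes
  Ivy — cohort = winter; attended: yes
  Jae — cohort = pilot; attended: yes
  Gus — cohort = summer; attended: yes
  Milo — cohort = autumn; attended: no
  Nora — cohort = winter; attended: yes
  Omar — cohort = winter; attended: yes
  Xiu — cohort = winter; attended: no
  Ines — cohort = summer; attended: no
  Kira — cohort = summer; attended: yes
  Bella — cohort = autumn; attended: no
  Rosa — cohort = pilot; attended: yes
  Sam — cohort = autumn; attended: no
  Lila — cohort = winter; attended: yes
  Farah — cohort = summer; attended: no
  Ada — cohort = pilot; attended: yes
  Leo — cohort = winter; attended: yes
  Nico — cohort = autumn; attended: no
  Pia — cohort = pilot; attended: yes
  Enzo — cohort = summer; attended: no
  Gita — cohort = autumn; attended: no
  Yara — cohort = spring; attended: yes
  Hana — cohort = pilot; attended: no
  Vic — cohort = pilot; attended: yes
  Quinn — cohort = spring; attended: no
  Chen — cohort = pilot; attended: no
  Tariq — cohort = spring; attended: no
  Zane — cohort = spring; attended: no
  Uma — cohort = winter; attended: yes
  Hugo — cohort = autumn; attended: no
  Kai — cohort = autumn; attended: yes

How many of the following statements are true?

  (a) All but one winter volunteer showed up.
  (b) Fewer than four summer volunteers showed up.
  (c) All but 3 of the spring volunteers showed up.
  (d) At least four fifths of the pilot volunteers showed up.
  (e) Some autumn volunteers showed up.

4

(a) winter: |A| = 8, |A ∩ B| = 7; needs |A ∖ B| = 1 — true.
(b) summer: |A| = 7, |A ∩ B| = 3; needs |A ∩ B| < 4 — true.
(c) spring: |A| = 5, |A ∩ B| = 2; needs |A ∖ B| = 3 — true.
(d) pilot: |A| = 7, |A ∩ B| = 5; needs |A ∩ B| / |A| ≥ 4/5 — false.
(e) autumn: |A| = 7, |A ∩ B| = 1; needs A ∩ B ≠ ∅ (|A ∩ B| ≥ 1) — true.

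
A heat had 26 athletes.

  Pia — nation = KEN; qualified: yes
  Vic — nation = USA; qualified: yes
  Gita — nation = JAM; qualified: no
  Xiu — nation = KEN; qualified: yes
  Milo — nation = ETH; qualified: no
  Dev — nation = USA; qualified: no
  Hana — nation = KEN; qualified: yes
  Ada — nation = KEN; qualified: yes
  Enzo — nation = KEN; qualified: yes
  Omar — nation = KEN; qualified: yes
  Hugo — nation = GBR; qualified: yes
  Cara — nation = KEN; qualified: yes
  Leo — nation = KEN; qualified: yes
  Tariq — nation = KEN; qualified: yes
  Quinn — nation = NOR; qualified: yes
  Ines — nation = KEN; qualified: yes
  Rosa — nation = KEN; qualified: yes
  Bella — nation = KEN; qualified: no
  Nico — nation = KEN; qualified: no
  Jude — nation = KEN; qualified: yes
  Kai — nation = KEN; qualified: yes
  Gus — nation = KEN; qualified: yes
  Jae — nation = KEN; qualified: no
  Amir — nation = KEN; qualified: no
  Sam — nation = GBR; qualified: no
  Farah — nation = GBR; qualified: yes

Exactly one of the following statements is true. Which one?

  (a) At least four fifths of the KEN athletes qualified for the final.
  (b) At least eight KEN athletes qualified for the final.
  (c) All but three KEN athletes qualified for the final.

(b)

|A| = 18, |A ∩ B| = 14, |A ∖ B| = 4.
(a) requires |A ∩ B| / |A| ≥ 4/5: false.
(b) requires |A ∩ B| ≥ 8: true.
(c) requires |A ∖ B| = 3: false.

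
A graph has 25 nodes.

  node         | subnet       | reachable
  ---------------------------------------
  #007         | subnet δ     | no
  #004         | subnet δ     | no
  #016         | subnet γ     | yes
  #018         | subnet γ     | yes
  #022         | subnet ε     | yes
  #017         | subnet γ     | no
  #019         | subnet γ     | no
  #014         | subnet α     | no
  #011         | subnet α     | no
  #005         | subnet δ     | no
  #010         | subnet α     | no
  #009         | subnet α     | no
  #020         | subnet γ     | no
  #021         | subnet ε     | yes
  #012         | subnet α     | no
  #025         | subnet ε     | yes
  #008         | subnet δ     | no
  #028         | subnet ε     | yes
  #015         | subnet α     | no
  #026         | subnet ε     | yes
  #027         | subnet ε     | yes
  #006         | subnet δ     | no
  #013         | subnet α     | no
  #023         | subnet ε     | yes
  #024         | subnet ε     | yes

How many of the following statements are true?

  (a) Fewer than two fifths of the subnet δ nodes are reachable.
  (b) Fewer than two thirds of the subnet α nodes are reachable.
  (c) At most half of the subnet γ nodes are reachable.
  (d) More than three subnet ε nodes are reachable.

(a) subnet δ: |A| = 5, |A ∩ B| = 0; needs |A ∩ B| / |A| < 2/5 — true.
(b) subnet α: |A| = 7, |A ∩ B| = 0; needs |A ∩ B| / |A| < 2/3 — true.
(c) subnet γ: |A| = 5, |A ∩ B| = 2; needs |A ∩ B| ≤ |A ∖ B| — true.
(d) subnet ε: |A| = 8, |A ∩ B| = 8; needs |A ∩ B| > 3 — true.

4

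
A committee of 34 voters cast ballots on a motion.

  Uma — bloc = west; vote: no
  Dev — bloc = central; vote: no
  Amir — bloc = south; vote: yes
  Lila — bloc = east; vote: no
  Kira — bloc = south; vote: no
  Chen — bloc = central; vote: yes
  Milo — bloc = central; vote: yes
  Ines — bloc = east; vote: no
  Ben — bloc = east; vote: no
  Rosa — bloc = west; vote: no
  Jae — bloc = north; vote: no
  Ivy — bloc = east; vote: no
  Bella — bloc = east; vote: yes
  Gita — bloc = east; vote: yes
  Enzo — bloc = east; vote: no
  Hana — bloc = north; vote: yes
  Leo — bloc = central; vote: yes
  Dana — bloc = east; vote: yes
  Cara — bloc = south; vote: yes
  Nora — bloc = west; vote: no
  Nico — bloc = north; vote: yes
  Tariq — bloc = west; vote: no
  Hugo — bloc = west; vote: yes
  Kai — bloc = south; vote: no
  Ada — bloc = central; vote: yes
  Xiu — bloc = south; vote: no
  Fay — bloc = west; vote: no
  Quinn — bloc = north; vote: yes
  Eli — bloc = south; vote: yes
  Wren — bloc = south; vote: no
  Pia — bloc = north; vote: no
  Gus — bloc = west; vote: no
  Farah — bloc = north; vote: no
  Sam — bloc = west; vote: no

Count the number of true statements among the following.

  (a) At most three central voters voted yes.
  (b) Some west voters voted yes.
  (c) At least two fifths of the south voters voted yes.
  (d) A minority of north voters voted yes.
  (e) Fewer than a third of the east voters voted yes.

(a) central: |A| = 5, |A ∩ B| = 4; needs |A ∩ B| ≤ 3 — false.
(b) west: |A| = 8, |A ∩ B| = 1; needs A ∩ B ≠ ∅ (|A ∩ B| ≥ 1) — true.
(c) south: |A| = 7, |A ∩ B| = 3; needs |A ∩ B| / |A| ≥ 2/5 — true.
(d) north: |A| = 6, |A ∩ B| = 3; needs |A ∩ B| < |A ∖ B| — false.
(e) east: |A| = 8, |A ∩ B| = 3; needs |A ∩ B| / |A| < 1/3 — false.

2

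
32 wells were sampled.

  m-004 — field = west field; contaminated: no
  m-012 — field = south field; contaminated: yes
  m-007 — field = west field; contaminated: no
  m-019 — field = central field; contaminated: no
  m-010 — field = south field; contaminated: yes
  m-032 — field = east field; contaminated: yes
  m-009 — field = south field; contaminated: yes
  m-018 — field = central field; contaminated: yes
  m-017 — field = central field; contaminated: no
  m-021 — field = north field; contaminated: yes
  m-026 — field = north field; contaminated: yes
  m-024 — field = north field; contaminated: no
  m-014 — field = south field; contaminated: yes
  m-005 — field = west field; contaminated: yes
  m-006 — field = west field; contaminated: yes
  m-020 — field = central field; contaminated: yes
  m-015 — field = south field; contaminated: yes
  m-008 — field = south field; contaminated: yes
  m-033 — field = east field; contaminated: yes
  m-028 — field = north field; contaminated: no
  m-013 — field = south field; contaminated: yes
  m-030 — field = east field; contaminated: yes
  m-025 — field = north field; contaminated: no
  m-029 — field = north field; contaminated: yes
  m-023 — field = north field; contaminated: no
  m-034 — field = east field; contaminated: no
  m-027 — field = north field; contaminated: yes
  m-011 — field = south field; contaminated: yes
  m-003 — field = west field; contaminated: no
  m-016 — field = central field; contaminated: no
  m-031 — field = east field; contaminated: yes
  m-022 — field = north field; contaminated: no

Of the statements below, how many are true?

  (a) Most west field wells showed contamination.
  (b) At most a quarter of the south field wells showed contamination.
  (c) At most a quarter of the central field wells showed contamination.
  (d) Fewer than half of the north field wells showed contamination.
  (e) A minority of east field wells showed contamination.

(a) west field: |A| = 5, |A ∩ B| = 2; needs |A ∩ B| > |A ∖ B| — false.
(b) south field: |A| = 8, |A ∩ B| = 8; needs |A ∩ B| / |A| ≤ 1/4 — false.
(c) central field: |A| = 5, |A ∩ B| = 2; needs |A ∩ B| / |A| ≤ 1/4 — false.
(d) north field: |A| = 9, |A ∩ B| = 4; needs |A ∩ B| < |A ∖ B| — true.
(e) east field: |A| = 5, |A ∩ B| = 4; needs |A ∩ B| < |A ∖ B| — false.

1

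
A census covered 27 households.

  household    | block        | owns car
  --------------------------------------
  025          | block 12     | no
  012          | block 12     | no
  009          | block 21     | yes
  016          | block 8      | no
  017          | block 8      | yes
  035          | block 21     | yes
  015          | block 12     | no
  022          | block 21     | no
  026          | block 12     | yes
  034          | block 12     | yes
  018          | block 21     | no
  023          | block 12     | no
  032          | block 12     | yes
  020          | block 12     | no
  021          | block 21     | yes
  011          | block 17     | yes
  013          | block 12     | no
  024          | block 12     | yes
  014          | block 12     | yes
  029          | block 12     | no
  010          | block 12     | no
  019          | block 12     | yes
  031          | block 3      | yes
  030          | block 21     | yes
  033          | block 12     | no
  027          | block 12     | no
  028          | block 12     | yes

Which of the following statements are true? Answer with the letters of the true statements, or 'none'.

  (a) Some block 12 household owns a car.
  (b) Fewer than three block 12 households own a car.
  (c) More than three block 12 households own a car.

(a), (c)

|A| = 17, |A ∩ B| = 7, |A ∖ B| = 10.
(a) A ∩ B ≠ ∅ (|A ∩ B| ≥ 1): holds.
(b) |A ∩ B| < 3: fails.
(c) |A ∩ B| > 3: holds.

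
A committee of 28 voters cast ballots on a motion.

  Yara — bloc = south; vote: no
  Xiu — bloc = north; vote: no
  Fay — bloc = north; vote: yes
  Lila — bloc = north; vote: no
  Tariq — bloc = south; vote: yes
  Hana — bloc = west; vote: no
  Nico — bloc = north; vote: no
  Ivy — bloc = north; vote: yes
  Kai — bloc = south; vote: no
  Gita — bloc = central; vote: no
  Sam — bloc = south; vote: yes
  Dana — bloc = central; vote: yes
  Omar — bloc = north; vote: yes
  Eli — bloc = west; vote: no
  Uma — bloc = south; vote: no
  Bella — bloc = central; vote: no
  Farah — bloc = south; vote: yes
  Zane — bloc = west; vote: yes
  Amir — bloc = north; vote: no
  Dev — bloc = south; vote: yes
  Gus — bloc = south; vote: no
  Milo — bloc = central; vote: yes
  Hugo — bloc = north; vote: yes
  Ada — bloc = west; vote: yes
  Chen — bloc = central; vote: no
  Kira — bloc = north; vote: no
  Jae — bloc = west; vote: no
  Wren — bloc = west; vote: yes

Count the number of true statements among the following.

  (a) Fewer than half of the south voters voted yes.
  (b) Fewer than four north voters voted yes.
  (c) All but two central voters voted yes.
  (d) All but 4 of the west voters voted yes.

0

(a) south: |A| = 8, |A ∩ B| = 4; needs |A ∩ B| < |A ∖ B| — false.
(b) north: |A| = 9, |A ∩ B| = 4; needs |A ∩ B| < 4 — false.
(c) central: |A| = 5, |A ∩ B| = 2; needs |A ∖ B| = 2 — false.
(d) west: |A| = 6, |A ∩ B| = 3; needs |A ∖ B| = 4 — false.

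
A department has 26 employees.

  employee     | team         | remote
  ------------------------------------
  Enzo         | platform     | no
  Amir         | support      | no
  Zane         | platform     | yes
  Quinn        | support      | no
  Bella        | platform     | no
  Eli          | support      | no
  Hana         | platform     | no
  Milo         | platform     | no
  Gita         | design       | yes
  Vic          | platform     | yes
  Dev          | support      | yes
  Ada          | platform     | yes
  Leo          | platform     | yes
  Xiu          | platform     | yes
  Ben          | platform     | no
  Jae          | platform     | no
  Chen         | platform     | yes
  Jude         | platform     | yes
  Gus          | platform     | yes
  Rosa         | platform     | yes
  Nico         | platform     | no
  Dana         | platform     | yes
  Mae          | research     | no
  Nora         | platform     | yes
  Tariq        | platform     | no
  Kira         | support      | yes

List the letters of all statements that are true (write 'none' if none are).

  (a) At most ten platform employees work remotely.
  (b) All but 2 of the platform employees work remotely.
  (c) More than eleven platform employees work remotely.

none

|A| = 19, |A ∩ B| = 11, |A ∖ B| = 8.
(a) |A ∩ B| ≤ 10: fails.
(b) |A ∖ B| = 2: fails.
(c) |A ∩ B| > 11: fails.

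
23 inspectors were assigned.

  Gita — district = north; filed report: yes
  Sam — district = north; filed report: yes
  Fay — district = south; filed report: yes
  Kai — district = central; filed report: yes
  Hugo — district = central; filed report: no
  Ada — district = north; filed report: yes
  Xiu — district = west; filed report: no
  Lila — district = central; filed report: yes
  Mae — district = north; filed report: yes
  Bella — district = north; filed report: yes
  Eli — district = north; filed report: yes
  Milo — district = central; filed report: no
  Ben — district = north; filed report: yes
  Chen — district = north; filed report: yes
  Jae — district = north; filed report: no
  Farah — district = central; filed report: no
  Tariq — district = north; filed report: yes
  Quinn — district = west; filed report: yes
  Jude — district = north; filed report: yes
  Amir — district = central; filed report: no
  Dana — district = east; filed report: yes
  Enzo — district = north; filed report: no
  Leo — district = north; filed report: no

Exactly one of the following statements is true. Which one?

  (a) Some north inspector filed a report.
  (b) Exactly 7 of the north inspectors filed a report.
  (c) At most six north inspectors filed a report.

(a)

|A| = 13, |A ∩ B| = 10, |A ∖ B| = 3.
(a) requires A ∩ B ≠ ∅ (|A ∩ B| ≥ 1): true.
(b) requires |A ∩ B| = 7: false.
(c) requires |A ∩ B| ≤ 6: false.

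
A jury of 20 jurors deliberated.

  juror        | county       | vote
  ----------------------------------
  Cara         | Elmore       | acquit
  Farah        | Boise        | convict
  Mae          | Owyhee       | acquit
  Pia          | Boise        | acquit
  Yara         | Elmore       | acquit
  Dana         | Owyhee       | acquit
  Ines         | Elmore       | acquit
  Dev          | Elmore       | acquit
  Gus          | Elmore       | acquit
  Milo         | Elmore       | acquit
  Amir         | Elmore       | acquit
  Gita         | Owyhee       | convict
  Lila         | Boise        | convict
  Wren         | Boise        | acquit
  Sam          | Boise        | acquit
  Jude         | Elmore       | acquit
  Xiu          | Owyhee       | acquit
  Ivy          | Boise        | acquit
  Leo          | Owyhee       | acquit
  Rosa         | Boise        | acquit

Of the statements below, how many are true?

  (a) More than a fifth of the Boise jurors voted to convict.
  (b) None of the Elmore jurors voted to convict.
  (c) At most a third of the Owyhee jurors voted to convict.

(a) Boise: |A| = 7, |A ∩ B| = 2; needs |A ∩ B| / |A| > 1/5 — true.
(b) Elmore: |A| = 8, |A ∩ B| = 0; needs A ∩ B = ∅ (|A ∩ B| = 0) — true.
(c) Owyhee: |A| = 5, |A ∩ B| = 1; needs |A ∩ B| / |A| ≤ 1/3 — true.

3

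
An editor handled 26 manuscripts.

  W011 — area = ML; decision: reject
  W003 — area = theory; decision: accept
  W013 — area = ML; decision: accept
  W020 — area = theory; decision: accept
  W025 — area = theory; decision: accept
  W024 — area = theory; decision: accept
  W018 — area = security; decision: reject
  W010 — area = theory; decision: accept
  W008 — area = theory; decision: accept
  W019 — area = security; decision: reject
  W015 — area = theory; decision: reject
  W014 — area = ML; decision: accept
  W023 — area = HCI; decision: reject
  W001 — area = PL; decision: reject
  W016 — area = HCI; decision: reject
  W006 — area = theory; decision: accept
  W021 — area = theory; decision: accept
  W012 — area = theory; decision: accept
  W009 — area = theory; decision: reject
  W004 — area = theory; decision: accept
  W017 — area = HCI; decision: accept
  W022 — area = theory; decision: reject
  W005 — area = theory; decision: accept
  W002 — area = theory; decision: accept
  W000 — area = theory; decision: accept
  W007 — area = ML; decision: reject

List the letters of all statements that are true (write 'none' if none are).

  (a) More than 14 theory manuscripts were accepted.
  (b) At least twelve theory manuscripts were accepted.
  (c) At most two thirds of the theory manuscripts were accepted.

(b)

|A| = 16, |A ∩ B| = 13, |A ∖ B| = 3.
(a) |A ∩ B| > 14: fails.
(b) |A ∩ B| ≥ 12: holds.
(c) |A ∩ B| / |A| ≤ 2/3: fails.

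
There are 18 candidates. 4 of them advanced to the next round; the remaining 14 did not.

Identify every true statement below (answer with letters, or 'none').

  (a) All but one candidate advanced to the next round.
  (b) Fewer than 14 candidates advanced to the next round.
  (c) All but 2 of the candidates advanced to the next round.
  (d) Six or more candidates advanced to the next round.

(b)

|A| = 18, |A ∩ B| = 4, |A ∖ B| = 14.
(a) |A ∖ B| = 1: fails.
(b) |A ∩ B| < 14: holds.
(c) |A ∖ B| = 2: fails.
(d) |A ∩ B| ≥ 6: fails.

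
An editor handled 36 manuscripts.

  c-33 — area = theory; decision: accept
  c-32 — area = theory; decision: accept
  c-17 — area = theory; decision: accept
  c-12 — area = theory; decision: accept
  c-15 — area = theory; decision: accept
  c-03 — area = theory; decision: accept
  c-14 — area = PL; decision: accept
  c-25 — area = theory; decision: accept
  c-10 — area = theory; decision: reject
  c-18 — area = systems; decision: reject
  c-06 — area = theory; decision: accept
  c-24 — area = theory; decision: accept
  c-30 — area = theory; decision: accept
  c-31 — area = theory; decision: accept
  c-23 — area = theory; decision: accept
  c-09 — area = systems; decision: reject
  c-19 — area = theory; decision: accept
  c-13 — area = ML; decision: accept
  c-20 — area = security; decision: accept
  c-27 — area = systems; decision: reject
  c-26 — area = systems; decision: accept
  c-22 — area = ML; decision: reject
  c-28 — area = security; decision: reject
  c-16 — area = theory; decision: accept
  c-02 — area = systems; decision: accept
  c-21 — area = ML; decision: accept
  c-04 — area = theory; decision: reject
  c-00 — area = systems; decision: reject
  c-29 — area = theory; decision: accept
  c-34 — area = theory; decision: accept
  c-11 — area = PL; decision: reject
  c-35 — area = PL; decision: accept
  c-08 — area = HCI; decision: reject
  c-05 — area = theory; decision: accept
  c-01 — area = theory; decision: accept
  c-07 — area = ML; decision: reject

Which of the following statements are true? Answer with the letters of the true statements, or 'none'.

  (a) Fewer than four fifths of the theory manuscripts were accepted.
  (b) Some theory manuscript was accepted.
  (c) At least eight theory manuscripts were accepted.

|A| = 20, |A ∩ B| = 18, |A ∖ B| = 2.
(a) |A ∩ B| / |A| < 4/5: fails.
(b) A ∩ B ≠ ∅ (|A ∩ B| ≥ 1): holds.
(c) |A ∩ B| ≥ 8: holds.

(b), (c)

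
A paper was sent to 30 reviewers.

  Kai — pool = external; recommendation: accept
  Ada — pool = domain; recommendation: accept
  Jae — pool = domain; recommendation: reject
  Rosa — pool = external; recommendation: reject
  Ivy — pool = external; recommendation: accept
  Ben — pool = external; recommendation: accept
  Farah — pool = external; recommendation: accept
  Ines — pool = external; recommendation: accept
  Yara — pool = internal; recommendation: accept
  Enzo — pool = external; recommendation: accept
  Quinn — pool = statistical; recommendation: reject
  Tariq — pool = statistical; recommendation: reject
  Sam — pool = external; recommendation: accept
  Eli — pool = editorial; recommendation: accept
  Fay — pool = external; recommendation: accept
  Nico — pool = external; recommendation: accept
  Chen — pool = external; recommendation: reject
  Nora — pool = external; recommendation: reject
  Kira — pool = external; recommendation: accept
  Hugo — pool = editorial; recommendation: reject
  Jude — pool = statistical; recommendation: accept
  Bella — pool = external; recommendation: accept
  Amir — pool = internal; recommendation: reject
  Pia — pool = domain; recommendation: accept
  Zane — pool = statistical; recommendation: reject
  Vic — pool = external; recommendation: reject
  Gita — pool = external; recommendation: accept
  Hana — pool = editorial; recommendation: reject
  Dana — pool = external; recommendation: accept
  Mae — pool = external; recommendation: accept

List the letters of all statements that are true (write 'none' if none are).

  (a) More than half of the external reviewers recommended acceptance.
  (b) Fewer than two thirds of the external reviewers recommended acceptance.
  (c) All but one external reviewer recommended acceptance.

|A| = 18, |A ∩ B| = 14, |A ∖ B| = 4.
(a) |A ∩ B| > |A ∖ B|: holds.
(b) |A ∩ B| / |A| < 2/3: fails.
(c) |A ∖ B| = 1: fails.

(a)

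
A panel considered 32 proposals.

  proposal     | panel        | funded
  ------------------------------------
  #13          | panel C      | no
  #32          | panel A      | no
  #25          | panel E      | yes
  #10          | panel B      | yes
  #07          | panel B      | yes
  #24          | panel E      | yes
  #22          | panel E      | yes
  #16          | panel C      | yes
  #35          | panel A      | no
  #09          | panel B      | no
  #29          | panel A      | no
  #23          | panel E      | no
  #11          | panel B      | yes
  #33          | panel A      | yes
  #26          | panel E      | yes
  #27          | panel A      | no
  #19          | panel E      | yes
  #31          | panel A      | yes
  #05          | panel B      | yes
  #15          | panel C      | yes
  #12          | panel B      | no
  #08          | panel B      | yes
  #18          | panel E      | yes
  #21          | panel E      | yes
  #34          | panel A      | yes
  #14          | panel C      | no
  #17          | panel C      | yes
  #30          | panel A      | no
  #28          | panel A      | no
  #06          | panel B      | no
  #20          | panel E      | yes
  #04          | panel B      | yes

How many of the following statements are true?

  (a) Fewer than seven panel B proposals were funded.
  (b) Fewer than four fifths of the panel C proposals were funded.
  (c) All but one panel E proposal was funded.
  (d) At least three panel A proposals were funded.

(a) panel B: |A| = 9, |A ∩ B| = 6; needs |A ∩ B| < 7 — true.
(b) panel C: |A| = 5, |A ∩ B| = 3; needs |A ∩ B| / |A| < 4/5 — true.
(c) panel E: |A| = 9, |A ∩ B| = 8; needs |A ∖ B| = 1 — true.
(d) panel A: |A| = 9, |A ∩ B| = 3; needs |A ∩ B| ≥ 3 — true.

4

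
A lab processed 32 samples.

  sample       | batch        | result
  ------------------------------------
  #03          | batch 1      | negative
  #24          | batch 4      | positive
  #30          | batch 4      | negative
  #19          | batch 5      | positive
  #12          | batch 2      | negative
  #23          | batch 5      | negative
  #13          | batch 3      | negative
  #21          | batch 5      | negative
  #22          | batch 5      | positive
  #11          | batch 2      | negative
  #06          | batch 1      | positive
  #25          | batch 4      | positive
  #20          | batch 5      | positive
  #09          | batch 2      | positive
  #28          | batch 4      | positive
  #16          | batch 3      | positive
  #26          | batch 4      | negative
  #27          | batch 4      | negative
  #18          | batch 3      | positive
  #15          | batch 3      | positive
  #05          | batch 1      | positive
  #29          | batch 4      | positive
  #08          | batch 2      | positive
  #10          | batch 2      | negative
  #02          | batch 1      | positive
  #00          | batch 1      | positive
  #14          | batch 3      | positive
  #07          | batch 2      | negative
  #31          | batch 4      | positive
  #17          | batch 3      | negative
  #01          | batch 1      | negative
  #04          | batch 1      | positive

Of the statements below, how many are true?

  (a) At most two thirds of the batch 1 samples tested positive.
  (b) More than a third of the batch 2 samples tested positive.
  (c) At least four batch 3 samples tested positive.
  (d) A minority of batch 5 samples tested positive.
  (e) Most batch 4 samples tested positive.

2

(a) batch 1: |A| = 7, |A ∩ B| = 5; needs |A ∩ B| / |A| ≤ 2/3 — false.
(b) batch 2: |A| = 6, |A ∩ B| = 2; needs |A ∩ B| / |A| > 1/3 — false.
(c) batch 3: |A| = 6, |A ∩ B| = 4; needs |A ∩ B| ≥ 4 — true.
(d) batch 5: |A| = 5, |A ∩ B| = 3; needs |A ∩ B| < |A ∖ B| — false.
(e) batch 4: |A| = 8, |A ∩ B| = 5; needs |A ∩ B| > |A ∖ B| — true.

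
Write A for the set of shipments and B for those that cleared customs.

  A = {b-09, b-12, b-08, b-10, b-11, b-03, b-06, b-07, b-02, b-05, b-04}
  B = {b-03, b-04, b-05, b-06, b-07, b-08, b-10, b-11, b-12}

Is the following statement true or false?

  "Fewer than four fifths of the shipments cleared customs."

'Fewer than four fifths of the shipments cleared customs' holds iff |A ∩ B| / |A| < 4/5.
A (the restrictor) = {b-09, b-12, b-08, b-10, b-11, b-03, b-06, b-07, b-02, b-05, b-04}, |A| = 11.
A ∩ B = {b-12, b-08, b-10, b-11, b-03, b-06, b-07, b-05, b-04}, so |A ∩ B| = 9.
A ∖ B = {b-09, b-02}, so |A ∖ B| = 2.
|A ∩ B|/|A| = 9/11, so the statement is false.

False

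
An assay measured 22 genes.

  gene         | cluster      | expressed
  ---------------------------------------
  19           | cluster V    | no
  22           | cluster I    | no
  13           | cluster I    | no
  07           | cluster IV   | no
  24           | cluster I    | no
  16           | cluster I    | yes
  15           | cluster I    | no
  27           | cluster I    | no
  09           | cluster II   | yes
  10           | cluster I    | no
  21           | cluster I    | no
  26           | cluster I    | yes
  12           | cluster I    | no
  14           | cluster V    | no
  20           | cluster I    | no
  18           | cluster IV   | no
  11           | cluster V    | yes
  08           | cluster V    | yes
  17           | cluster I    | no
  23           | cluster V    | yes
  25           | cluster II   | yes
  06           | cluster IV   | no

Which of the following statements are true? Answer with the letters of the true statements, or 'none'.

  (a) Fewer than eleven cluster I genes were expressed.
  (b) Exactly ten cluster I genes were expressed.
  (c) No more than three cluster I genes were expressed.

|A| = 12, |A ∩ B| = 2, |A ∖ B| = 10.
(a) |A ∩ B| < 11: holds.
(b) |A ∩ B| = 10: fails.
(c) |A ∩ B| ≤ 3: holds.

(a), (c)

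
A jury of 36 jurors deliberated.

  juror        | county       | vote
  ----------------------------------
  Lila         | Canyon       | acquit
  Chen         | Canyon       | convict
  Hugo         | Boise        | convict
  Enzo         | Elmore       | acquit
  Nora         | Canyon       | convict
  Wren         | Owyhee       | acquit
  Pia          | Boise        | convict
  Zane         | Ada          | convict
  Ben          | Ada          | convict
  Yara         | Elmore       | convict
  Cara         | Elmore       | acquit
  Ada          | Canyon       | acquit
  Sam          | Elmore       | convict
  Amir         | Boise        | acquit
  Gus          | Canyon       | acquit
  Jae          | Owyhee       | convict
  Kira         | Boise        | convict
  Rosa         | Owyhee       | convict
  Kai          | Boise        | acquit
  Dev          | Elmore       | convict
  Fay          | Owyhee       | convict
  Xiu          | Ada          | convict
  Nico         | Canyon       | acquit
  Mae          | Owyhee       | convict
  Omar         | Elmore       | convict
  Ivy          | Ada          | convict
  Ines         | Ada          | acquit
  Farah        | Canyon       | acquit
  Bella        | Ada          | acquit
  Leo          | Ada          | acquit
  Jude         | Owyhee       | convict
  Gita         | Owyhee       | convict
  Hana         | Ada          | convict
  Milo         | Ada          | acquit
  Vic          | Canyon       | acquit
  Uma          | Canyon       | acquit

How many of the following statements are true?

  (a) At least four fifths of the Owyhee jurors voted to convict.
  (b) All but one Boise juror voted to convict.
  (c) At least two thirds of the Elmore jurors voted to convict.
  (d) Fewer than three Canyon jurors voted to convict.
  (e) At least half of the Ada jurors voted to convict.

(a) Owyhee: |A| = 7, |A ∩ B| = 6; needs |A ∩ B| / |A| ≥ 4/5 — true.
(b) Boise: |A| = 5, |A ∩ B| = 3; needs |A ∖ B| = 1 — false.
(c) Elmore: |A| = 6, |A ∩ B| = 4; needs |A ∩ B| / |A| ≥ 2/3 — true.
(d) Canyon: |A| = 9, |A ∩ B| = 2; needs |A ∩ B| < 3 — true.
(e) Ada: |A| = 9, |A ∩ B| = 5; needs |A ∩ B| ≥ |A ∖ B| — true.

4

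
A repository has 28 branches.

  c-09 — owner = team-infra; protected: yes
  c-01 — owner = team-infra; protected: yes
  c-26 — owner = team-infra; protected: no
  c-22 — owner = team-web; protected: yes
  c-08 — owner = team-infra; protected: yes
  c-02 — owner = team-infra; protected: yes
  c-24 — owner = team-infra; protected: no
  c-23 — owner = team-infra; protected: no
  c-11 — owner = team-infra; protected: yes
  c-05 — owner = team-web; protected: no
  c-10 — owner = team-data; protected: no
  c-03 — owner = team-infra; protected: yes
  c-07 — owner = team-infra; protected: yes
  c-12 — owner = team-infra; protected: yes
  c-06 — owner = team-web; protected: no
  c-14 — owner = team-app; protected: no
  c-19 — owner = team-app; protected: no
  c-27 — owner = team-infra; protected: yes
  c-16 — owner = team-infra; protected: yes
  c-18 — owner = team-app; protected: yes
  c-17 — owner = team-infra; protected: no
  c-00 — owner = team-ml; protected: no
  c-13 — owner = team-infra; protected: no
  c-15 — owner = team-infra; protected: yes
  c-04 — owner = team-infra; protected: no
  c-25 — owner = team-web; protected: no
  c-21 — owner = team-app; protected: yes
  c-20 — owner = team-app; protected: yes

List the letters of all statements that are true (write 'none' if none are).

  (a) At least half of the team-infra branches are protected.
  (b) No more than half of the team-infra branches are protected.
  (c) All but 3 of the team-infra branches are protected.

(a)

|A| = 17, |A ∩ B| = 11, |A ∖ B| = 6.
(a) |A ∩ B| ≥ |A ∖ B|: holds.
(b) |A ∩ B| ≤ |A ∖ B|: fails.
(c) |A ∖ B| = 3: fails.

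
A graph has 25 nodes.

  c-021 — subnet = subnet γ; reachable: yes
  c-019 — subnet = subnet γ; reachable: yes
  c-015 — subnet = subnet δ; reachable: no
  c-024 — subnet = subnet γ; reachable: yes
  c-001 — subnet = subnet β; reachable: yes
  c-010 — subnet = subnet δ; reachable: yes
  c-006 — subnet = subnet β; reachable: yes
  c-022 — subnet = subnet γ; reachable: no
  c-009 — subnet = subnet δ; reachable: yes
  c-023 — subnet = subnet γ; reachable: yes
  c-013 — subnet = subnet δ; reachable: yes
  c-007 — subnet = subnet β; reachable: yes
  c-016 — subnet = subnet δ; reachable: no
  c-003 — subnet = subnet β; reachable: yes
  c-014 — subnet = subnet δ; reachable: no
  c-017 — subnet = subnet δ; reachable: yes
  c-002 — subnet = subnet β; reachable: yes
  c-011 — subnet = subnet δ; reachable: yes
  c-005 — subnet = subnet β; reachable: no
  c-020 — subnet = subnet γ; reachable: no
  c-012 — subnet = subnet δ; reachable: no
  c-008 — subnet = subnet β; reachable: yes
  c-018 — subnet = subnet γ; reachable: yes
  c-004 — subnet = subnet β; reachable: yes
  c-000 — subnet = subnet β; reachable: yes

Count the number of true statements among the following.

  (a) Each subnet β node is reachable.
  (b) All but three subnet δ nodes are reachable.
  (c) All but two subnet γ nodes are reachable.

(a) subnet β: |A| = 9, |A ∩ B| = 8; needs A ⊆ B, i.e. every element of A is in B (|A ∖ B| = 0) — false.
(b) subnet δ: |A| = 9, |A ∩ B| = 5; needs |A ∖ B| = 3 — false.
(c) subnet γ: |A| = 7, |A ∩ B| = 5; needs |A ∖ B| = 2 — true.

1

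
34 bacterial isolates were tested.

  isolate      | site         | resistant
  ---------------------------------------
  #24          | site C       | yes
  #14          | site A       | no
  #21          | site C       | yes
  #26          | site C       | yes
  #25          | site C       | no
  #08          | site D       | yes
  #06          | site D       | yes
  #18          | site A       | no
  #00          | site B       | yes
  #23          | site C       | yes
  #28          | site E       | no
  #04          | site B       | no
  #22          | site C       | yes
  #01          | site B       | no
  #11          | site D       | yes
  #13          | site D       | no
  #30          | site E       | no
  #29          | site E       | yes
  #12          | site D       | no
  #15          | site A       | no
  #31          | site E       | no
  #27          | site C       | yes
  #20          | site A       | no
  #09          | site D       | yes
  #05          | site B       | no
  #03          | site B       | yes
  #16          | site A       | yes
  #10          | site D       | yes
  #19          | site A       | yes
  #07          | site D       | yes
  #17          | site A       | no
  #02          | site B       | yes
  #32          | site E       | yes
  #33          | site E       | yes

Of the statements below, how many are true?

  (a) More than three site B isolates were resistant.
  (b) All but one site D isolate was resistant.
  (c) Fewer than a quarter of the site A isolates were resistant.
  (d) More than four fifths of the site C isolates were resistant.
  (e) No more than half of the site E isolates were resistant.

2

(a) site B: |A| = 6, |A ∩ B| = 3; needs |A ∩ B| > 3 — false.
(b) site D: |A| = 8, |A ∩ B| = 6; needs |A ∖ B| = 1 — false.
(c) site A: |A| = 7, |A ∩ B| = 2; needs |A ∩ B| / |A| < 1/4 — false.
(d) site C: |A| = 7, |A ∩ B| = 6; needs |A ∩ B| / |A| > 4/5 — true.
(e) site E: |A| = 6, |A ∩ B| = 3; needs |A ∩ B| ≤ |A ∖ B| — true.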